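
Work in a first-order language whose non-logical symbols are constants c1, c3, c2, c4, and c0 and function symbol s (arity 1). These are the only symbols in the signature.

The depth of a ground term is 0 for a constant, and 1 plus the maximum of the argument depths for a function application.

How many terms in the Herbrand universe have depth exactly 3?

5

Let N_k = |{terms of depth ≤ k}|. Then N_0 = 5 and N_k = 5 + N_{k-1} for k ≥ 1 (one summand per function symbol, arity giving the exponent).
N_0 = 5
N_1 = 5 + 5 = 10
N_2 = 5 + 10 = 15
N_3 = 5 + 15 = 20
Terms of depth exactly 3: N_3 − N_2 = 20 − 15 = 5.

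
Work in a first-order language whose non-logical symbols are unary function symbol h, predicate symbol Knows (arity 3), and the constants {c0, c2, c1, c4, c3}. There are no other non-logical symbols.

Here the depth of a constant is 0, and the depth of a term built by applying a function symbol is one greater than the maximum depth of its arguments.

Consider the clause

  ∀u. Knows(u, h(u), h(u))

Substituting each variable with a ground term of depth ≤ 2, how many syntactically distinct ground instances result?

Ground terms of depth ≤ 2:
  If N_k denotes the number of depth-≤k ground terms, the 5 constants give N_0 = 5, and each function symbol of arity r contributes N_{k-1}^r new terms at level k: N_k = 5 + N_{k-1}.
  N_0 = 5
  N_1 = 5 + 5 = 10
  N_2 = 5 + 10 = 15
So there are 15 ground terms available for substitution.
The body mentions the single quantified variable u; since ground terms form a free algebra, no two substitutions collapse to the same formula.
Number of ground instances = 15.

15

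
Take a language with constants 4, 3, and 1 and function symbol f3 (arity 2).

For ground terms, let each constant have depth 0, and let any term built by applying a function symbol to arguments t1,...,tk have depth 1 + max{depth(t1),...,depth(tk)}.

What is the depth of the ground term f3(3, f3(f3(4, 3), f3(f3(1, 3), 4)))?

4

depth(f3(4, 3)) = 1 + max(0, 0) = 1
depth(f3(1, 3)) = 1 + max(0, 0) = 1
depth(f3(f3(1, 3), 4)) = 1 + max(1, 0) = 2
depth(f3(f3(4, 3), f3(f3(1, 3), 4))) = 1 + max(1, 2) = 3
depth(f3(3, f3(f3(4, 3), f3(f3(1, 3), 4)))) = 1 + max(0, 3) = 4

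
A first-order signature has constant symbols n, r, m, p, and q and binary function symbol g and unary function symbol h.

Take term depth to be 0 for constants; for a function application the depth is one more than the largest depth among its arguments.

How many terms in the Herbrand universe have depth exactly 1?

Write N_k for the number of ground terms of depth ≤ k. A term of depth ≤ k is either a constant or a function symbol applied to arguments of depth ≤ k−1, so N_k = 5 + N_{k-1}^2 + N_{k-1}.
N_0 = 5
N_1 = 5 + 5^2 + 5 = 35
Terms of depth exactly 1: N_1 − N_0 = 35 − 5 = 30.

30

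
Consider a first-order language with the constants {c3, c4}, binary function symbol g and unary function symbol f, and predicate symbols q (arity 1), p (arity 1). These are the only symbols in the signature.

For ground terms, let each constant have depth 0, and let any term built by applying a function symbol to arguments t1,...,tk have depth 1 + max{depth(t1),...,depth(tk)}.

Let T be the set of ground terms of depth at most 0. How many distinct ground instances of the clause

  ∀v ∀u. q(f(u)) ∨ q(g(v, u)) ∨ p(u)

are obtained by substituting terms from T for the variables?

Ground terms of depth ≤ 0:
  Let N_k count ground terms of depth at most k. Each non-constant term of depth ≤ k is some function symbol applied to depth-≤(k−1) arguments, giving N_k = 2 + N_{k-1}^2 + N_{k-1}.
  N_0 = 2
  Explicitly: c3, c4.
So there are 2 ground terms available for substitution.
The body mentions every one of the 2 quantified variables; since ground terms form a free algebra, no two substitutions collapse to the same formula.
Number of ground instances = 2^2 = 4.

4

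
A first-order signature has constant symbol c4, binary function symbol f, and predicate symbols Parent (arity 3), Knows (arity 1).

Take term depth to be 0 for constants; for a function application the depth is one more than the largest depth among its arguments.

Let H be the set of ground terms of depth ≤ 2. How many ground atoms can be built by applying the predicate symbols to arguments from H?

First count ground terms of depth ≤ 2.
Count level by level. With function symbols f/2, the terms of depth ≤ k are the 1 constant together with each function applied to depth-≤(k−1) tuples, so N_k = 1 + N_{k-1}^2.
N_0 = 1
N_1 = 1 + 1^2 = 2
N_2 = 1 + 2^2 = 5
Explicitly: c4, f(c4, c4), f(c4, f(c4, c4)), f(f(c4, c4), c4), f(f(c4, c4), f(c4, c4)).
So |H| = 5.
Each predicate of arity r yields |H|^r ground atoms (one per choice of an r-tuple from H):
  Parent: 5^3 = 125;  Knows: 5
Total ground atoms: 125 + 5 = 130.

130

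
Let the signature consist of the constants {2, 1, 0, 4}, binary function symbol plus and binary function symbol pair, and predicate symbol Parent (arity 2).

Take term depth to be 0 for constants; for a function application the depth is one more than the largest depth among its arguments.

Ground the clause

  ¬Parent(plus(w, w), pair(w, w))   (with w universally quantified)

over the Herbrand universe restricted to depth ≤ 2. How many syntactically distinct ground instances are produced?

2596

Ground terms of depth ≤ 2:
  Count level by level. With function symbols plus/2, pair/2, the terms of depth ≤ k are the 4 constants together with each function applied to depth-≤(k−1) tuples, so N_k = 4 + N_{k-1}^2 + N_{k-1}^2.
  N_0 = 4
  N_1 = 4 + 4^2 + 4^2 = 36
  N_2 = 4 + 36^2 + 36^2 = 2596
So there are 2596 ground terms available for substitution.
The variable w ranges independently over the available ground terms, and distinct assignments produce distinct instances.
Number of ground instances = 2596.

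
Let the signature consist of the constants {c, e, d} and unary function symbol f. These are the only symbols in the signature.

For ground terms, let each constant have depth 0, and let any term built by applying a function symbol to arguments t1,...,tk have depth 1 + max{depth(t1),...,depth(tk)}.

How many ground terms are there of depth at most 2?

Write N_k for the number of ground terms of depth ≤ k. A term of depth ≤ k is either a constant or a function symbol applied to arguments of depth ≤ k−1, so N_k = 3 + N_{k-1}.
N_0 = 3
N_1 = 3 + 3 = 6
N_2 = 3 + 6 = 9
Explicitly: c, e, d, f(c), f(e), f(d), f(f(c)), f(f(e)), f(f(d)).

9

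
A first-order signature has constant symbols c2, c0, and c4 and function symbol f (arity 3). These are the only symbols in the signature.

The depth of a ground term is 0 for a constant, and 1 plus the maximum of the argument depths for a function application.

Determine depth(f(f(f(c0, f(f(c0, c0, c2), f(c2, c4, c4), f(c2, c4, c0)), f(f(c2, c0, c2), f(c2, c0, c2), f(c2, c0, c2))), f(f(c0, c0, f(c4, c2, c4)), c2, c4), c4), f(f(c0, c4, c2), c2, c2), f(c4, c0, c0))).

5

depth(f(c0, c0, c2)) = 1 + max(0, 0, 0) = 1
depth(f(c2, c4, c4)) = 1 + max(0, 0, 0) = 1
depth(f(c2, c4, c0)) = 1 + max(0, 0, 0) = 1
depth(f(f(c0, c0, c2), f(c2, c4, c4), f(c2, c4, c0))) = 1 + max(1, 1, 1) = 2
depth(f(c2, c0, c2)) = 1 + max(0, 0, 0) = 1
depth(f(f(c2, c0, c2), f(c2, c0, c2), f(c2, c0, c2))) = 1 + max(1, 1, 1) = 2
depth(f(c0, f(f(c0, c0, c2), f(c2, c4, c4), f(c2, c4, c0)), f(f(c2, c0, c2), f(c2, c0, c2), f(c2, c0, c2)))) = 1 + max(0, 2, 2) = 3
depth(f(c4, c2, c4)) = 1 + max(0, 0, 0) = 1
depth(f(c0, c0, f(c4, c2, c4))) = 1 + max(0, 0, 1) = 2
depth(f(f(c0, c0, f(c4, c2, c4)), c2, c4)) = 1 + max(2, 0, 0) = 3
depth(f(f(c0, f(f(c0, c0, c2), f(c2, c4, c4), f(c2, c4, c0)), f(f(c2, c0, c2), f(c2, c0, c2), f(c2, c0, c2))), f(f(c0, c0, f(c4, c2, c4)), c2, c4), c4)) = 1 + max(3, 3, 0) = 4
depth(f(c0, c4, c2)) = 1 + max(0, 0, 0) = 1
depth(f(f(c0, c4, c2), c2, c2)) = 1 + max(1, 0, 0) = 2
depth(f(c4, c0, c0)) = 1 + max(0, 0, 0) = 1
depth(f(f(f(c0, f(f(c0, c0, c2), f(c2, c4, c4), f(c2, c4, c0)), f(f(c2, c0, c2), f(c2, c0, c2), f(c2, c0, c2))), f(f(c0, c0, f(c4, c2, c4)), c2, c4), c4), f(f(c0, c4, c2), c2, c2), f(c4, c0, c0))) = 1 + max(4, 2, 1) = 5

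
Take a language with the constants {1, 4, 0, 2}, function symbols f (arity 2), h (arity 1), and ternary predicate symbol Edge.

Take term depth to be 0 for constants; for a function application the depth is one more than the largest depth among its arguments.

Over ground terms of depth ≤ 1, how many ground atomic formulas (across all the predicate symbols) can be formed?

First count ground terms of depth ≤ 1.
Count level by level. With function symbols f/2, h/1, the terms of depth ≤ k are the 4 constants together with each function applied to depth-≤(k−1) tuples, so N_k = 4 + N_{k-1}^2 + N_{k-1}.
N_0 = 4
N_1 = 4 + 4^2 + 4 = 24
So |H| = 24.
For each predicate symbol, the number of ground atoms is |H| raised to its arity; summing:
  Edge: 24^3 = 13824
Total ground atoms: 13824.

13824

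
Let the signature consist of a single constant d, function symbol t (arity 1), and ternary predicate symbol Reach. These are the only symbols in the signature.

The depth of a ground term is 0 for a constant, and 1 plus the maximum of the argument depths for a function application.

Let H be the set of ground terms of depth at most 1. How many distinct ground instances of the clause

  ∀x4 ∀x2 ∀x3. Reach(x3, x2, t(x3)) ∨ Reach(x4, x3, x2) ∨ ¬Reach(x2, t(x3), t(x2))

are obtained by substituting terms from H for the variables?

Ground terms of depth ≤ 1:
  If N_k denotes the number of depth-≤k ground terms, the 1 constant gives N_0 = 1, and each function symbol of arity r contributes N_{k-1}^r new terms at level k: N_k = 1 + N_{k-1}.
  N_0 = 1
  N_1 = 1 + 1 = 2
  Explicitly: d, t(d).
So there are 2 ground terms available for substitution.
The body mentions every one of the 3 quantified variables; since ground terms form a free algebra, no two substitutions collapse to the same formula.
Number of ground instances = 2^3 = 8.

8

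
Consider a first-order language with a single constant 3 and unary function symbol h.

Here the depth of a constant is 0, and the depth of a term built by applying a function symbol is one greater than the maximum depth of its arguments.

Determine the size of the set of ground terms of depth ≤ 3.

Let N_k count ground terms of depth at most k. Each non-constant term of depth ≤ k is some function symbol applied to depth-≤(k−1) arguments, giving N_k = 1 + N_{k-1}.
N_0 = 1
N_1 = 1 + 1 = 2
N_2 = 1 + 2 = 3
N_3 = 1 + 3 = 4
Explicitly: 3, h(3), h(h(3)), h(h(h(3))).

4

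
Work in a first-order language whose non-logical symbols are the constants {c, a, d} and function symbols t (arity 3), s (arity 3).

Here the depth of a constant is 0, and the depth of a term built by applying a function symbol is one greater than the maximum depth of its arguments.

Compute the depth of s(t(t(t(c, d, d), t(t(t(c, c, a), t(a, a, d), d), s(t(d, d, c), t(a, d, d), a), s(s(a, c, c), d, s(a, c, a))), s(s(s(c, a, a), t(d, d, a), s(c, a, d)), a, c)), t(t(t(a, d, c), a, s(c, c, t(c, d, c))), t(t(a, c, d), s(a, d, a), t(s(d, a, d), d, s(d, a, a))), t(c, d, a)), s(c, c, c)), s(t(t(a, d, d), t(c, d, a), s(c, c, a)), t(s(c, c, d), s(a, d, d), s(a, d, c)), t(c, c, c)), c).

6

depth(t(c, d, d)) = 1 + max(0, 0, 0) = 1
depth(t(c, c, a)) = 1 + max(0, 0, 0) = 1
depth(t(a, a, d)) = 1 + max(0, 0, 0) = 1
depth(t(t(c, c, a), t(a, a, d), d)) = 1 + max(1, 1, 0) = 2
depth(t(d, d, c)) = 1 + max(0, 0, 0) = 1
depth(t(a, d, d)) = 1 + max(0, 0, 0) = 1
depth(s(t(d, d, c), t(a, d, d), a)) = 1 + max(1, 1, 0) = 2
depth(s(a, c, c)) = 1 + max(0, 0, 0) = 1
depth(s(a, c, a)) = 1 + max(0, 0, 0) = 1
depth(s(s(a, c, c), d, s(a, c, a))) = 1 + max(1, 0, 1) = 2
depth(t(t(t(c, c, a), t(a, a, d), d), s(t(d, d, c), t(a, d, d), a), s(s(a, c, c), d, s(a, c, a)))) = 1 + max(2, 2, 2) = 3
depth(s(c, a, a)) = 1 + max(0, 0, 0) = 1
depth(t(d, d, a)) = 1 + max(0, 0, 0) = 1
depth(s(c, a, d)) = 1 + max(0, 0, 0) = 1
depth(s(s(c, a, a), t(d, d, a), s(c, a, d))) = 1 + max(1, 1, 1) = 2
depth(s(s(s(c, a, a), t(d, d, a), s(c, a, d)), a, c)) = 1 + max(2, 0, 0) = 3
depth(t(t(c, d, d), t(t(t(c, c, a), t(a, a, d), d), s(t(d, d, c), t(a, d, d), a), s(s(a, c, c), d, s(a, c, a))), s(s(s(c, a, a), t(d, d, a), s(c, a, d)), a, c))) = 1 + max(1, 3, 3) = 4
depth(t(a, d, c)) = 1 + max(0, 0, 0) = 1
depth(t(c, d, c)) = 1 + max(0, 0, 0) = 1
depth(s(c, c, t(c, d, c))) = 1 + max(0, 0, 1) = 2
depth(t(t(a, d, c), a, s(c, c, t(c, d, c)))) = 1 + max(1, 0, 2) = 3
depth(t(a, c, d)) = 1 + max(0, 0, 0) = 1
depth(s(a, d, a)) = 1 + max(0, 0, 0) = 1
depth(s(d, a, d)) = 1 + max(0, 0, 0) = 1
depth(s(d, a, a)) = 1 + max(0, 0, 0) = 1
depth(t(s(d, a, d), d, s(d, a, a))) = 1 + max(1, 0, 1) = 2
depth(t(t(a, c, d), s(a, d, a), t(s(d, a, d), d, s(d, a, a)))) = 1 + max(1, 1, 2) = 3
depth(t(c, d, a)) = 1 + max(0, 0, 0) = 1
depth(t(t(t(a, d, c), a, s(c, c, t(c, d, c))), t(t(a, c, d), s(a, d, a), t(s(d, a, d), d, s(d, a, a))), t(c, d, a))) = 1 + max(3, 3, 1) = 4
depth(s(c, c, c)) = 1 + max(0, 0, 0) = 1
depth(t(t(t(c, d, d), t(t(t(c, c, a), t(a, a, d), d), s(t(d, d, c), t(a, d, d), a), s(s(a, c, c), d, s(a, c, a))), s(s(s(c, a, a), t(d, d, a), s(c, a, d)), a, c)), t(t(t(a, d, c), a, s(c, c, t(c, d, c))), t(t(a, c, d), s(a, d, a), t(s(d, a, d), d, s(d, a, a))), t(c, d, a)), s(c, c, c))) = 1 + max(4, 4, 1) = 5
depth(s(c, c, a)) = 1 + max(0, 0, 0) = 1
depth(t(t(a, d, d), t(c, d, a), s(c, c, a))) = 1 + max(1, 1, 1) = 2
depth(s(c, c, d)) = 1 + max(0, 0, 0) = 1
depth(s(a, d, d)) = 1 + max(0, 0, 0) = 1
depth(s(a, d, c)) = 1 + max(0, 0, 0) = 1
depth(t(s(c, c, d), s(a, d, d), s(a, d, c))) = 1 + max(1, 1, 1) = 2
depth(t(c, c, c)) = 1 + max(0, 0, 0) = 1
depth(s(t(t(a, d, d), t(c, d, a), s(c, c, a)), t(s(c, c, d), s(a, d, d), s(a, d, c)), t(c, c, c))) = 1 + max(2, 2, 1) = 3
depth(s(t(t(t(c, d, d), t(t(t(c, c, a), t(a, a, d), d), s(t(d, d, c), t(a, d, d), a), s(s(a, c, c), d, s(a, c, a))), s(s(s(c, a, a), t(d, d, a), s(c, a, d)), a, c)), t(t(t(a, d, c), a, s(c, c, t(c, d, c))), t(t(a, c, d), s(a, d, a), t(s(d, a, d), d, s(d, a, a))), t(c, d, a)), s(c, c, c)), s(t(t(a, d, d), t(c, d, a), s(c, c, a)), t(s(c, c, d), s(a, d, d), s(a, d, c)), t(c, c, c)), c)) = 1 + max(5, 3, 0) = 6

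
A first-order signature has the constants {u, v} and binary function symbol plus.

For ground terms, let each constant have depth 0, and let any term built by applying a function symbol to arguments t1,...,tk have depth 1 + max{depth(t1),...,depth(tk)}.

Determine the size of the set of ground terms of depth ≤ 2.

Write N_k for the number of ground terms of depth ≤ k. A term of depth ≤ k is either a constant or a function symbol applied to arguments of depth ≤ k−1, so N_k = 2 + N_{k-1}^2.
N_0 = 2
N_1 = 2 + 2^2 = 6
N_2 = 2 + 6^2 = 38

38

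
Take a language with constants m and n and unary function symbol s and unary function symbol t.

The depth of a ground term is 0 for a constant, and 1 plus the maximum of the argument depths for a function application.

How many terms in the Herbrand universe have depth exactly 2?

If N_k denotes the number of depth-≤k ground terms, the 2 constants give N_0 = 2, and each function symbol of arity r contributes N_{k-1}^r new terms at level k: N_k = 2 + N_{k-1} + N_{k-1}.
N_0 = 2
N_1 = 2 + 2 + 2 = 6
N_2 = 2 + 6 + 6 = 14
Terms of depth exactly 2: N_2 − N_1 = 14 − 6 = 8.

8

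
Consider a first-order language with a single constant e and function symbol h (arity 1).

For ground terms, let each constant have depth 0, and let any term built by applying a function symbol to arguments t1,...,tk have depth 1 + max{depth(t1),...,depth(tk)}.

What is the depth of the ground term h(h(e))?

depth(h(e)) = 1 + depth(e) = 1 + 0 = 1
depth(h(h(e))) = 1 + depth(h(e)) = 1 + 1 = 2

2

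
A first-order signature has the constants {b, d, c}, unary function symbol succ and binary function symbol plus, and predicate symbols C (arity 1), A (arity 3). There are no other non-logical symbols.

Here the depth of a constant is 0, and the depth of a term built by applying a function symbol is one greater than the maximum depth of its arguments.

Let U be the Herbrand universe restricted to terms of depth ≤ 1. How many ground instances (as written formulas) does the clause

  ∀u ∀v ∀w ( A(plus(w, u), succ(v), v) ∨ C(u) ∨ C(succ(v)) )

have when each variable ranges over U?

3375

Ground terms of depth ≤ 1:
  If N_k denotes the number of depth-≤k ground terms, the 3 constants give N_0 = 3, and each function symbol of arity r contributes N_{k-1}^r new terms at level k: N_k = 3 + N_{k-1} + N_{k-1}^2.
  N_0 = 3
  N_1 = 3 + 3 + 3^2 = 15
So there are 15 ground terms available for substitution.
The clause has 3 distinct variables (u, v, w), each appearing in the body. In the free term algebra distinct substitutions yield syntactically distinct ground instances.
Number of ground instances = 15^3 = 3375.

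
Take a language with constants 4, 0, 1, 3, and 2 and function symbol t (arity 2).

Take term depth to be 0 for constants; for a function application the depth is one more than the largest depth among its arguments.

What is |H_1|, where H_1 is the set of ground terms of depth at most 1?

Count level by level. With function symbols t/2, the terms of depth ≤ k are the 5 constants together with each function applied to depth-≤(k−1) tuples, so N_k = 5 + N_{k-1}^2.
N_0 = 5
N_1 = 5 + 5^2 = 30

30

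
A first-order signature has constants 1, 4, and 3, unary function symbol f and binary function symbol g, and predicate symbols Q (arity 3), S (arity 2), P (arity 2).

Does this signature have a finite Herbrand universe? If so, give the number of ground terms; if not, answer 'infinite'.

infinite

The signature has at least one function symbol (f, arity 1) and at least one constant (1).
Iterating f gives infinitely many distinct ground terms: 1, f(1), f(f(1)), ...
So the Herbrand universe is infinite.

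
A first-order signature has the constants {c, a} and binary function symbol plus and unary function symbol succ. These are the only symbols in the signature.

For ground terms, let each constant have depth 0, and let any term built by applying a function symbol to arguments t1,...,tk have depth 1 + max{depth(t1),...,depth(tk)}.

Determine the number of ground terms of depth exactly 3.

5478

Count level by level. With function symbols plus/2, succ/1, the terms of depth ≤ k are the 2 constants together with each function applied to depth-≤(k−1) tuples, so N_k = 2 + N_{k-1}^2 + N_{k-1}.
N_0 = 2
N_1 = 2 + 2^2 + 2 = 8
N_2 = 2 + 8^2 + 8 = 74
N_3 = 2 + 74^2 + 74 = 5552
Terms of depth exactly 3: N_3 − N_2 = 5552 − 74 = 5478.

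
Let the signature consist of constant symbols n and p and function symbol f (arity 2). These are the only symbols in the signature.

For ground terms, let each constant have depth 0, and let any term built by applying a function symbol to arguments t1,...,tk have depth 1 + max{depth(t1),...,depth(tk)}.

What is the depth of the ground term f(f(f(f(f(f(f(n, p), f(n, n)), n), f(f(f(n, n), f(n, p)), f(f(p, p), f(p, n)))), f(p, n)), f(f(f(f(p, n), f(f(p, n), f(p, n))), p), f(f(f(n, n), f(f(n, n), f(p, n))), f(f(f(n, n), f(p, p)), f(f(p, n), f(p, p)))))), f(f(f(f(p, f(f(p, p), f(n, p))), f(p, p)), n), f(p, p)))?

depth(f(n, p)) = 1 + max(0, 0) = 1
depth(f(n, n)) = 1 + max(0, 0) = 1
depth(f(f(n, p), f(n, n))) = 1 + max(1, 1) = 2
depth(f(f(f(n, p), f(n, n)), n)) = 1 + max(2, 0) = 3
depth(f(f(n, n), f(n, p))) = 1 + max(1, 1) = 2
depth(f(p, p)) = 1 + max(0, 0) = 1
depth(f(p, n)) = 1 + max(0, 0) = 1
depth(f(f(p, p), f(p, n))) = 1 + max(1, 1) = 2
depth(f(f(f(n, n), f(n, p)), f(f(p, p), f(p, n)))) = 1 + max(2, 2) = 3
depth(f(f(f(f(n, p), f(n, n)), n), f(f(f(n, n), f(n, p)), f(f(p, p), f(p, n))))) = 1 + max(3, 3) = 4
depth(f(f(f(f(f(n, p), f(n, n)), n), f(f(f(n, n), f(n, p)), f(f(p, p), f(p, n)))), f(p, n))) = 1 + max(4, 1) = 5
depth(f(f(p, n), f(p, n))) = 1 + max(1, 1) = 2
depth(f(f(p, n), f(f(p, n), f(p, n)))) = 1 + max(1, 2) = 3
depth(f(f(f(p, n), f(f(p, n), f(p, n))), p)) = 1 + max(3, 0) = 4
depth(f(f(n, n), f(p, n))) = 1 + max(1, 1) = 2
depth(f(f(n, n), f(f(n, n), f(p, n)))) = 1 + max(1, 2) = 3
depth(f(f(n, n), f(p, p))) = 1 + max(1, 1) = 2
depth(f(f(p, n), f(p, p))) = 1 + max(1, 1) = 2
depth(f(f(f(n, n), f(p, p)), f(f(p, n), f(p, p)))) = 1 + max(2, 2) = 3
depth(f(f(f(n, n), f(f(n, n), f(p, n))), f(f(f(n, n), f(p, p)), f(f(p, n), f(p, p))))) = 1 + max(3, 3) = 4
depth(f(f(f(f(p, n), f(f(p, n), f(p, n))), p), f(f(f(n, n), f(f(n, n), f(p, n))), f(f(f(n, n), f(p, p)), f(f(p, n), f(p, p)))))) = 1 + max(4, 4) = 5
depth(f(f(f(f(f(f(n, p), f(n, n)), n), f(f(f(n, n), f(n, p)), f(f(p, p), f(p, n)))), f(p, n)), f(f(f(f(p, n), f(f(p, n), f(p, n))), p), f(f(f(n, n), f(f(n, n), f(p, n))), f(f(f(n, n), f(p, p)), f(f(p, n), f(p, p))))))) = 1 + max(5, 5) = 6
depth(f(f(p, p), f(n, p))) = 1 + max(1, 1) = 2
depth(f(p, f(f(p, p), f(n, p)))) = 1 + max(0, 2) = 3
depth(f(f(p, f(f(p, p), f(n, p))), f(p, p))) = 1 + max(3, 1) = 4
depth(f(f(f(p, f(f(p, p), f(n, p))), f(p, p)), n)) = 1 + max(4, 0) = 5
depth(f(f(f(f(p, f(f(p, p), f(n, p))), f(p, p)), n), f(p, p))) = 1 + max(5, 1) = 6
depth(f(f(f(f(f(f(f(n, p), f(n, n)), n), f(f(f(n, n), f(n, p)), f(f(p, p), f(p, n)))), f(p, n)), f(f(f(f(p, n), f(f(p, n), f(p, n))), p), f(f(f(n, n), f(f(n, n), f(p, n))), f(f(f(n, n), f(p, p)), f(f(p, n), f(p, p)))))), f(f(f(f(p, f(f(p, p), f(n, p))), f(p, p)), n), f(p, p)))) = 1 + max(6, 6) = 7

7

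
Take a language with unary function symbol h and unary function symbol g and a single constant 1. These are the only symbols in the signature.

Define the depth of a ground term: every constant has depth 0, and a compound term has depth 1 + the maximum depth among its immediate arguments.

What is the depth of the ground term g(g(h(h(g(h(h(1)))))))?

7

depth(h(1)) = 1 + depth(1) = 1 + 0 = 1
depth(h(h(1))) = 1 + depth(h(1)) = 1 + 1 = 2
depth(g(h(h(1)))) = 1 + depth(h(h(1))) = 1 + 2 = 3
depth(h(g(h(h(1))))) = 1 + depth(g(h(h(1)))) = 1 + 3 = 4
depth(h(h(g(h(h(1)))))) = 1 + depth(h(g(h(h(1))))) = 1 + 4 = 5
depth(g(h(h(g(h(h(1))))))) = 1 + depth(h(h(g(h(h(1)))))) = 1 + 5 = 6
depth(g(g(h(h(g(h(h(1)))))))) = 1 + depth(g(h(h(g(h(h(1))))))) = 1 + 6 = 7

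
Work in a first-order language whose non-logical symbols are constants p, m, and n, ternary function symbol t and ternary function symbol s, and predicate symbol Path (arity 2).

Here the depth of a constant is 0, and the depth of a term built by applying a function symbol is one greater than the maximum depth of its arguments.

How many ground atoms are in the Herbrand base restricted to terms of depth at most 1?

First count ground terms of depth ≤ 1.
Write N_k for the number of ground terms of depth ≤ k. A term of depth ≤ k is either a constant or a function symbol applied to arguments of depth ≤ k−1, so N_k = 3 + N_{k-1}^3 + N_{k-1}^3.
N_0 = 3
N_1 = 3 + 3^3 + 3^3 = 57
So |H| = 57.
A ground atom is a predicate applied to a tuple of terms from H, so the count is the sum over predicates of |H|^arity:
  Path: 57^2 = 3249
Total ground atoms: 3249.

3249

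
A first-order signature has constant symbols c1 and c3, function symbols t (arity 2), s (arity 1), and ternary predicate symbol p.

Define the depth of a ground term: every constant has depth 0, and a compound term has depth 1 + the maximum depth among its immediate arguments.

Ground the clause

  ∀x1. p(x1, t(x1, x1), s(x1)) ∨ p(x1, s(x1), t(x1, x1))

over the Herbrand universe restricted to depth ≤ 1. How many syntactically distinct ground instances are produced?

Ground terms of depth ≤ 1:
  Count level by level. With function symbols t/2, s/1, the terms of depth ≤ k are the 2 constants together with each function applied to depth-≤(k−1) tuples, so N_k = 2 + N_{k-1}^2 + N_{k-1}.
  N_0 = 2
  N_1 = 2 + 2^2 + 2 = 8
  Explicitly: c1, c3, t(c1, c1), t(c1, c3), t(c3, c1), t(c3, c3), s(c1), s(c3).
So there are 8 ground terms available for substitution.
The body mentions the single quantified variable x1; since ground terms form a free algebra, no two substitutions collapse to the same formula.
Number of ground instances = 8.

8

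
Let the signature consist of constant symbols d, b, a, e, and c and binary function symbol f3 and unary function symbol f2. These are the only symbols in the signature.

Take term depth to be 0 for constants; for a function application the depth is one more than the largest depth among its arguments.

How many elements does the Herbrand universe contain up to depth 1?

Count level by level. With function symbols f3/2, f2/1, the terms of depth ≤ k are the 5 constants together with each function applied to depth-≤(k−1) tuples, so N_k = 5 + N_{k-1}^2 + N_{k-1}.
N_0 = 5
N_1 = 5 + 5^2 + 5 = 35

35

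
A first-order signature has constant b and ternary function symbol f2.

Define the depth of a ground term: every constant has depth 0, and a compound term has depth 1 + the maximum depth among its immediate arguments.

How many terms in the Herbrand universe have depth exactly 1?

If N_k denotes the number of depth-≤k ground terms, the 1 constant gives N_0 = 1, and each function symbol of arity r contributes N_{k-1}^r new terms at level k: N_k = 1 + N_{k-1}^3.
N_0 = 1
N_1 = 1 + 1^3 = 2
Terms of depth exactly 1: N_1 − N_0 = 2 − 1 = 1.

1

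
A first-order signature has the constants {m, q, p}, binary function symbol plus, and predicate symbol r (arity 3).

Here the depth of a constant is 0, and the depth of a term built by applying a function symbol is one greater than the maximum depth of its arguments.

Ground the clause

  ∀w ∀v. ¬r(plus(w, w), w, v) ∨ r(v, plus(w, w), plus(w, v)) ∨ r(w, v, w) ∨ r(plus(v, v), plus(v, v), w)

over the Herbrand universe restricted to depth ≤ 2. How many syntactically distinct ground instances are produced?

Ground terms of depth ≤ 2:
  Let N_k count ground terms of depth at most k. Each non-constant term of depth ≤ k is some function symbol applied to depth-≤(k−1) arguments, giving N_k = 3 + N_{k-1}^2.
  N_0 = 3
  N_1 = 3 + 3^2 = 12
  N_2 = 3 + 12^2 = 147
So there are 147 ground terms available for substitution.
There are 2 variables to instantiate (w, v), each occurring in at least one literal, so different choices give different ground instances.
Number of ground instances = 147^2 = 21609.

21609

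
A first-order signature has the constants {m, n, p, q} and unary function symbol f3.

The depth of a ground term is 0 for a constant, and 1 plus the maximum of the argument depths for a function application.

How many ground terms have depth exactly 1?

Write N_k for the number of ground terms of depth ≤ k. A term of depth ≤ k is either a constant or a function symbol applied to arguments of depth ≤ k−1, so N_k = 4 + N_{k-1}.
N_0 = 4
N_1 = 4 + 4 = 8
Terms of depth exactly 1: N_1 − N_0 = 8 − 4 = 4.

4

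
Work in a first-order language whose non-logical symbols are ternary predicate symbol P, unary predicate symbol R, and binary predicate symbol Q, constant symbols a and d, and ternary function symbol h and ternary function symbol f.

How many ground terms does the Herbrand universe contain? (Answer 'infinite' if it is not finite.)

infinite

The signature has at least one function symbol (h, arity 3) and at least one constant (a).
Iterating h gives infinitely many distinct ground terms: a, h(a, a, a), h(h(a, a, a), h(a, a, a), h(a, a, a)), ...
So the Herbrand universe is infinite.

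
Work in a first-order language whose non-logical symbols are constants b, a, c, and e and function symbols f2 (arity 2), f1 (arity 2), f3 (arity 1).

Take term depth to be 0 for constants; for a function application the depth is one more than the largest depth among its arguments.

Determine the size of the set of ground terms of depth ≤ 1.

40

Write N_k for the number of ground terms of depth ≤ k. A term of depth ≤ k is either a constant or a function symbol applied to arguments of depth ≤ k−1, so N_k = 4 + N_{k-1}^2 + N_{k-1}^2 + N_{k-1}.
N_0 = 4
N_1 = 4 + 4^2 + 4^2 + 4 = 40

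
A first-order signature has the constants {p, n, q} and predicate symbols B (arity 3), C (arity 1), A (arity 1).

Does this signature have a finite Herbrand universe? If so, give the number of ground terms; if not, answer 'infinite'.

3

There are no function symbols, so every ground term is one of the 3 constants.
The Herbrand universe is {p, n, q}, which is finite with 3 elements.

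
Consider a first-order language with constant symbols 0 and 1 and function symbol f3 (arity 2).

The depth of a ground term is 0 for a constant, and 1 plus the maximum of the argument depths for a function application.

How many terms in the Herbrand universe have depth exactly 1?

Count level by level. With function symbols f3/2, the terms of depth ≤ k are the 2 constants together with each function applied to depth-≤(k−1) tuples, so N_k = 2 + N_{k-1}^2.
N_0 = 2
N_1 = 2 + 2^2 = 6
Terms of depth exactly 1: N_1 − N_0 = 6 − 2 = 4.

4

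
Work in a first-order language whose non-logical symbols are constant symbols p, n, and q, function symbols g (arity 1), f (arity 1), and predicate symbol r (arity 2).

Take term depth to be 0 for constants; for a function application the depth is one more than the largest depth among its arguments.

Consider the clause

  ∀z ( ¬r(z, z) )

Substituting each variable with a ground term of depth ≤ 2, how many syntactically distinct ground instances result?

Ground terms of depth ≤ 2:
  Let N_k count ground terms of depth at most k. Each non-constant term of depth ≤ k is some function symbol applied to depth-≤(k−1) arguments, giving N_k = 3 + N_{k-1} + N_{k-1}.
  N_0 = 3
  N_1 = 3 + 3 + 3 = 9
  N_2 = 3 + 9 + 9 = 21
So there are 21 ground terms available for substitution.
There is 1 variable to instantiate (z),  occurring in at least one literal, so different choices give different ground instances.
Number of ground instances = 21.

21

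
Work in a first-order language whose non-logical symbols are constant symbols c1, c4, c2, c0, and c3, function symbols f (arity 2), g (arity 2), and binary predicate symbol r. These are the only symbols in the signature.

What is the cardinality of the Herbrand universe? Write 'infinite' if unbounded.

infinite

The signature has at least one function symbol (f, arity 2) and at least one constant (c1).
Iterating f gives infinitely many distinct ground terms: c1, f(c1, c1), f(f(c1, c1), f(c1, c1)), ...
So the Herbrand universe is infinite.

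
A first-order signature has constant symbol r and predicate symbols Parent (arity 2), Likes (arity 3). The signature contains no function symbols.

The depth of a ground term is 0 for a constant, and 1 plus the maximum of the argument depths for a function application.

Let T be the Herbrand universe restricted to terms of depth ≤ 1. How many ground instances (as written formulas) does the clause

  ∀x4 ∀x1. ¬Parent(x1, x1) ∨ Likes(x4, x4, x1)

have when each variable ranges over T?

Ground terms of depth ≤ 1:
  With no function symbols every ground term is a constant, so there is exactly 1 ground term at every depth bound.
  N_0 = 1
  N_1 = 1
  Explicitly: r.
So there is exactly 1 ground term available for substitution.
Each of x4, x1 ranges independently over the available ground terms, and distinct assignments produce distinct instances.
Number of ground instances = 1^2 = 1.

1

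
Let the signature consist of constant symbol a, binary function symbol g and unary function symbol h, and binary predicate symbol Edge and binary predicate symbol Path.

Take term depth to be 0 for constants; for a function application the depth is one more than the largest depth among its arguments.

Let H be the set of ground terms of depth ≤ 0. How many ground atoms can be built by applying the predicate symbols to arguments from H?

2

First count ground terms of depth ≤ 0.
Write N_k for the number of ground terms of depth ≤ k. A term of depth ≤ k is either a constant or a function symbol applied to arguments of depth ≤ k−1, so N_k = 1 + N_{k-1}^2 + N_{k-1}.
N_0 = 1
So |H| = 1.
Ground atoms are formed by filling each argument slot of a predicate with a term from H, so an r-ary predicate gives |H|^r atoms:
  Edge: 1^2 = 1;  Path: 1^2 = 1
Total ground atoms: 1 + 1 = 2.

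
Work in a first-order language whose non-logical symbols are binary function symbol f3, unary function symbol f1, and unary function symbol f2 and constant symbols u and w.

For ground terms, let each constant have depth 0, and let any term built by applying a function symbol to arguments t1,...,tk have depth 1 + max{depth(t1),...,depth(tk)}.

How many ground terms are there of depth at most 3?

Let N_k count ground terms of depth at most k. Each non-constant term of depth ≤ k is some function symbol applied to depth-≤(k−1) arguments, giving N_k = 2 + N_{k-1}^2 + N_{k-1} + N_{k-1}.
N_0 = 2
N_1 = 2 + 2^2 + 2 + 2 = 10
N_2 = 2 + 10^2 + 10 + 10 = 122
N_3 = 2 + 122^2 + 122 + 122 = 15130

15130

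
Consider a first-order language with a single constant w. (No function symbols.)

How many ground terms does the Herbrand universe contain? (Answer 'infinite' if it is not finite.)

There are no function symbols, so the only ground term is the single constant.
The Herbrand universe is {w}, finite with 1 element.

1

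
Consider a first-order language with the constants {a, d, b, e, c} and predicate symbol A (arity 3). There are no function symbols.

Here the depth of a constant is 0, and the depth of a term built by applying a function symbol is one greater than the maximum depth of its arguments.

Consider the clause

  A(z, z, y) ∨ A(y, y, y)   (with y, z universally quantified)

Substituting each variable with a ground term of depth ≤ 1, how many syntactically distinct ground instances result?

25

Ground terms of depth ≤ 1:
  With no function symbols every ground term is a constant, so there are exactly 5 ground terms at every depth bound.
  N_0 = 5
  N_1 = 5
  Explicitly: a, d, b, e, c.
So there are 5 ground terms available for substitution.
There are 2 variables to instantiate (y, z), each occurring in at least one literal, so different choices give different ground instances.
Number of ground instances = 5^2 = 25.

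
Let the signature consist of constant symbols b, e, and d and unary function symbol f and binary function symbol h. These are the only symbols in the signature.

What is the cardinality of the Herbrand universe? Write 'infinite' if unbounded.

The signature has at least one function symbol (f, arity 1) and at least one constant (b).
Iterating f gives infinitely many distinct ground terms: b, f(b), f(f(b)), ...
So the Herbrand universe is infinite.

infinite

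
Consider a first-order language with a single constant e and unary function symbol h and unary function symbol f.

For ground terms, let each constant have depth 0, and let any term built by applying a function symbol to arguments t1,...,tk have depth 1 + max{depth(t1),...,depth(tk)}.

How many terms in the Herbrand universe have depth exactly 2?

Count level by level. With function symbols h/1, f/1, the terms of depth ≤ k are the 1 constant together with each function applied to depth-≤(k−1) tuples, so N_k = 1 + N_{k-1} + N_{k-1}.
N_0 = 1
N_1 = 1 + 1 + 1 = 3
N_2 = 1 + 3 + 3 = 7
Terms of depth exactly 2: N_2 − N_1 = 7 − 3 = 4.

4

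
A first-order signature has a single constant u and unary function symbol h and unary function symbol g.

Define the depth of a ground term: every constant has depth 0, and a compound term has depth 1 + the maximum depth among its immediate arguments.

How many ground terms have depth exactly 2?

Count level by level. With function symbols h/1, g/1, the terms of depth ≤ k are the 1 constant together with each function applied to depth-≤(k−1) tuples, so N_k = 1 + N_{k-1} + N_{k-1}.
N_0 = 1
N_1 = 1 + 1 + 1 = 3
N_2 = 1 + 3 + 3 = 7
Terms of depth exactly 2: N_2 − N_1 = 7 − 3 = 4.

4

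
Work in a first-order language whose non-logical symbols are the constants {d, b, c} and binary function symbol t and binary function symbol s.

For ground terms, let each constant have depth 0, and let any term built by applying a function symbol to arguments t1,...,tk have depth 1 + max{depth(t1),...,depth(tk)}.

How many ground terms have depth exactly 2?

Let N_k = |{terms of depth ≤ k}|. Then N_0 = 3 and N_k = 3 + N_{k-1}^2 + N_{k-1}^2 for k ≥ 1 (one summand per function symbol, arity giving the exponent).
N_0 = 3
N_1 = 3 + 3^2 + 3^2 = 21
N_2 = 3 + 21^2 + 21^2 = 885
Terms of depth exactly 2: N_2 − N_1 = 885 − 21 = 864.

864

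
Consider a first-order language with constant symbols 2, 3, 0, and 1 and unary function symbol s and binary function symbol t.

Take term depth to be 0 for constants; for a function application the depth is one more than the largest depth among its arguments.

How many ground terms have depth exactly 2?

580

If N_k denotes the number of depth-≤k ground terms, the 4 constants give N_0 = 4, and each function symbol of arity r contributes N_{k-1}^r new terms at level k: N_k = 4 + N_{k-1} + N_{k-1}^2.
N_0 = 4
N_1 = 4 + 4 + 4^2 = 24
N_2 = 4 + 24 + 24^2 = 604
Terms of depth exactly 2: N_2 − N_1 = 604 − 24 = 580.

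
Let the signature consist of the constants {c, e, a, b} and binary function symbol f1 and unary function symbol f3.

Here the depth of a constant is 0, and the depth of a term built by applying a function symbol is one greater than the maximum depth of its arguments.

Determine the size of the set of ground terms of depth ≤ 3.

365424

If N_k denotes the number of depth-≤k ground terms, the 4 constants give N_0 = 4, and each function symbol of arity r contributes N_{k-1}^r new terms at level k: N_k = 4 + N_{k-1}^2 + N_{k-1}.
N_0 = 4
N_1 = 4 + 4^2 + 4 = 24
N_2 = 4 + 24^2 + 24 = 604
N_3 = 4 + 604^2 + 604 = 365424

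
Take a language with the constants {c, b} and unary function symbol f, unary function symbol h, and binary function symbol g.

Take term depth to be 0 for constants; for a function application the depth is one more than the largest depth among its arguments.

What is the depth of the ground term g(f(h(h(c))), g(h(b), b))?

4

depth(h(c)) = 1 + depth(c) = 1 + 0 = 1
depth(h(h(c))) = 1 + depth(h(c)) = 1 + 1 = 2
depth(f(h(h(c)))) = 1 + depth(h(h(c))) = 1 + 2 = 3
depth(h(b)) = 1 + depth(b) = 1 + 0 = 1
depth(g(h(b), b)) = 1 + max(1, 0) = 2
depth(g(f(h(h(c))), g(h(b), b))) = 1 + max(3, 2) = 4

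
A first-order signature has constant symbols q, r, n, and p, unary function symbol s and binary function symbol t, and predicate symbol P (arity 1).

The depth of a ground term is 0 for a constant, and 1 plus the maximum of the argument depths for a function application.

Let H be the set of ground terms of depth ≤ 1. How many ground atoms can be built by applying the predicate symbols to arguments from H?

24

First count ground terms of depth ≤ 1.
Count level by level. With function symbols s/1, t/2, the terms of depth ≤ k are the 4 constants together with each function applied to depth-≤(k−1) tuples, so N_k = 4 + N_{k-1} + N_{k-1}^2.
N_0 = 4
N_1 = 4 + 4 + 4^2 = 24
So |H| = 24.
Each predicate of arity r yields |H|^r ground atoms (one per choice of an r-tuple from H):
  P: 24
Total ground atoms: 24.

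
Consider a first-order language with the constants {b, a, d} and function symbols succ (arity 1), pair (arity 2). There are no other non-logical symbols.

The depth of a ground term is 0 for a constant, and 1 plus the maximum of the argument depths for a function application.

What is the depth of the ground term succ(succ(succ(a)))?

depth(succ(a)) = 1 + depth(a) = 1 + 0 = 1
depth(succ(succ(a))) = 1 + depth(succ(a)) = 1 + 1 = 2
depth(succ(succ(succ(a)))) = 1 + depth(succ(succ(a))) = 1 + 2 = 3

3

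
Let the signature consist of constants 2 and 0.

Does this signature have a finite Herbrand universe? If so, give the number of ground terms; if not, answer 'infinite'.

2

There are no function symbols, so every ground term is one of the 2 constants.
The Herbrand universe is {2, 0}, which is finite with 2 elements.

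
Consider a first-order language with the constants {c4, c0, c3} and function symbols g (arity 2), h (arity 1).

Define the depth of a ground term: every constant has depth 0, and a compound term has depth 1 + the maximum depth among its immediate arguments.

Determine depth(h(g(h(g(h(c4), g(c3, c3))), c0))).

5

depth(h(c4)) = 1 + depth(c4) = 1 + 0 = 1
depth(g(c3, c3)) = 1 + max(0, 0) = 1
depth(g(h(c4), g(c3, c3))) = 1 + max(1, 1) = 2
depth(h(g(h(c4), g(c3, c3)))) = 1 + depth(g(h(c4), g(c3, c3))) = 1 + 2 = 3
depth(g(h(g(h(c4), g(c3, c3))), c0)) = 1 + max(3, 0) = 4
depth(h(g(h(g(h(c4), g(c3, c3))), c0))) = 1 + depth(g(h(g(h(c4), g(c3, c3))), c0)) = 1 + 4 = 5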